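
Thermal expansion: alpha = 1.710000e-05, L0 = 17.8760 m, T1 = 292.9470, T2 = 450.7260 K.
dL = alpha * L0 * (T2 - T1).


dT = 157.7790 K
dL = 1.710000e-05 * 17.8760 * 157.7790 = 0.048230 m
L_final = 17.924230 m

dL = 0.048230 m


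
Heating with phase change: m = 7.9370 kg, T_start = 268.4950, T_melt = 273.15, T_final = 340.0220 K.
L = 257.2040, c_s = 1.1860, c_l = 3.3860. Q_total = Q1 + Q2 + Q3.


Q1 (sensible, solid) = 7.9370 * 1.1860 * 4.6550 = 43.8188 kJ
Q2 (latent) = 7.9370 * 257.2040 = 2041.4281 kJ
Q3 (sensible, liquid) = 7.9370 * 3.3860 * 66.8720 = 1797.1637 kJ
Q_total = 3882.4107 kJ

3882.4107 kJ


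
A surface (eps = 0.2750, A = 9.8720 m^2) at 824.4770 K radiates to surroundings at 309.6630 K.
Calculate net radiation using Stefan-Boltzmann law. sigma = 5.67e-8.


T^4 = 4.6208e+11
Tsurr^4 = 9.1951e+09
Q = 0.2750 * 5.67e-8 * 9.8720 * 4.5288e+11 = 69711.6996 W

69711.6996 W


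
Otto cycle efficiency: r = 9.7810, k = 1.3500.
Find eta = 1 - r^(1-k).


r^(k-1) = 2.2214
eta = 1 - 1/2.2214 = 0.5498 = 54.9841%

54.9841%


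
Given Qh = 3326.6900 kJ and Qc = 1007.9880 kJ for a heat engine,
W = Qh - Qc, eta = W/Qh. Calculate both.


W = 3326.6900 - 1007.9880 = 2318.7020 kJ
eta = 2318.7020 / 3326.6900 = 0.6970 = 69.7000%

W = 2318.7020 kJ, eta = 69.7000%


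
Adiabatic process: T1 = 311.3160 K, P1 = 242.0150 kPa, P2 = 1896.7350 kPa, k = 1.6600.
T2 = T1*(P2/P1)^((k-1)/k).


(k-1)/k = 0.3976
(P2/P1)^exp = 2.2673
T2 = 311.3160 * 2.2673 = 705.8503 K

705.8503 K


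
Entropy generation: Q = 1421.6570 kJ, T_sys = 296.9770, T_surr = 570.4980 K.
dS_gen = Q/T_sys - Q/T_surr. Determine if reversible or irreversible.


dS_sys = 1421.6570/296.9770 = 4.7871 kJ/K
dS_surr = -1421.6570/570.4980 = -2.4920 kJ/K
dS_gen = 4.7871 - 2.4920 = 2.2951 kJ/K (irreversible)

dS_gen = 2.2951 kJ/K, irreversible


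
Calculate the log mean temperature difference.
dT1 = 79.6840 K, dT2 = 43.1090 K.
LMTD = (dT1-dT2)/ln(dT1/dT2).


dT1/dT2 = 1.8484
ln(dT1/dT2) = 0.6143
LMTD = 36.5750 / 0.6143 = 59.5357 K

59.5357 K


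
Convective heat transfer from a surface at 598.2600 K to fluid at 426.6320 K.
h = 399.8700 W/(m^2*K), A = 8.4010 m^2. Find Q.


dT = 171.6280 K
Q = 399.8700 * 8.4010 * 171.6280 = 576551.2911 W

576551.2911 W


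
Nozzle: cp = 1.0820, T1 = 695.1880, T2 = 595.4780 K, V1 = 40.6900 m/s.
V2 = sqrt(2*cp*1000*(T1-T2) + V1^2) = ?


dT = 99.7100 K
2*cp*1000*dT = 215772.4400
V1^2 = 1655.6761
V2 = sqrt(217428.1161) = 466.2919 m/s

466.2919 m/s


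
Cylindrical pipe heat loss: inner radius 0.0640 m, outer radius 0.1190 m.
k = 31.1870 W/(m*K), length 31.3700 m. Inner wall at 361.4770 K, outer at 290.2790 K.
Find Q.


dT = 71.1980 K
ln(ro/ri) = 0.6202
Q = 2*pi*31.1870*31.3700*71.1980 / 0.6202 = 705627.8667 W

705627.8667 W


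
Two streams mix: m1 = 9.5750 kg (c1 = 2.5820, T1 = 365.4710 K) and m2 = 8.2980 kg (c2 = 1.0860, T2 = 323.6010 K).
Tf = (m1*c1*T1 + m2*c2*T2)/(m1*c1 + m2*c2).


num = 11951.5835
den = 33.7343
Tf = 354.2860 K

354.2860 K


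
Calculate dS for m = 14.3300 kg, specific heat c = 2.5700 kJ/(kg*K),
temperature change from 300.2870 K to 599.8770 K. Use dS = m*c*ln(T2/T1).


T2/T1 = 1.9977
ln(T2/T1) = 0.6920
dS = 14.3300 * 2.5700 * 0.6920 = 25.4845 kJ/K

25.4845 kJ/K


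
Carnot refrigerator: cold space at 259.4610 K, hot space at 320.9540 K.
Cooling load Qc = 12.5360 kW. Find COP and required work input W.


COP = 259.4610 / 61.4930 = 4.2194
W = 12.5360 / 4.2194 = 2.9711 kW

COP = 4.2194, W = 2.9711 kW


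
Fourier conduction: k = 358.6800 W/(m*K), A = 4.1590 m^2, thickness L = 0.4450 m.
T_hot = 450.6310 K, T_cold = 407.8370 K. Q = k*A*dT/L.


dT = 42.7940 K
Q = 358.6800 * 4.1590 * 42.7940 / 0.4450 = 143456.0778 W

143456.0778 W


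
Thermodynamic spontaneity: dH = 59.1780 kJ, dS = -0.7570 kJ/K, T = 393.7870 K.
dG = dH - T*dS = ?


T*dS = 393.7870 * -0.7570 = -298.0968 kJ
dG = 59.1780 + 298.0968 = 357.2748 kJ (non-spontaneous)

dG = 357.2748 kJ, non-spontaneous


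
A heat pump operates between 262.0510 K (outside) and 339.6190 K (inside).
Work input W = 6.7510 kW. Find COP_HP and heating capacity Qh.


COP = 339.6190 / 77.5680 = 4.3783
Qh = 4.3783 * 6.7510 = 29.5582 kW

COP = 4.3783, Qh = 29.5582 kW


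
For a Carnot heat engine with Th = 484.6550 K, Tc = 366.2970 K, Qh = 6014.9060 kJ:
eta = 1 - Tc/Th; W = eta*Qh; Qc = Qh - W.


eta = 1 - 366.2970/484.6550 = 0.2442
W = 0.2442 * 6014.9060 = 1468.9052 kJ
Qc = 6014.9060 - 1468.9052 = 4546.0008 kJ

eta = 24.4211%, W = 1468.9052 kJ, Qc = 4546.0008 kJ


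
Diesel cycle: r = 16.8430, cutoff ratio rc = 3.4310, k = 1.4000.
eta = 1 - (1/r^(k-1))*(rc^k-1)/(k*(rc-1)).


r^(k-1) = 3.0943
rc^k = 5.6181
eta = 0.5615 = 56.1487%

56.1487%


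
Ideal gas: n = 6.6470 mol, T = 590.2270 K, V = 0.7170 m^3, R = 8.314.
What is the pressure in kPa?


P = nRT/V = 6.6470 * 8.314 * 590.2270 / 0.7170
= 32617.8080 / 0.7170 = 45492.0613 Pa = 45.4921 kPa

45.4921 kPa


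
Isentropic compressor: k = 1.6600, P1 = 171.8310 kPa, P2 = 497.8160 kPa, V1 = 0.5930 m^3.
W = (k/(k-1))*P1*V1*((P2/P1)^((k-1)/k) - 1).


(k-1)/k = 0.3976
(P2/P1)^exp = 1.5264
W = 2.5152 * 171.8310 * 0.5930 * (1.5264 - 1) = 134.9124 kJ

134.9124 kJ


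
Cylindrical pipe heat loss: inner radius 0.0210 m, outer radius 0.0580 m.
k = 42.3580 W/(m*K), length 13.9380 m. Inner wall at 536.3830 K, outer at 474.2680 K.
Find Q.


dT = 62.1150 K
ln(ro/ri) = 1.0159
Q = 2*pi*42.3580*13.9380*62.1150 / 1.0159 = 226804.9397 W

226804.9397 W


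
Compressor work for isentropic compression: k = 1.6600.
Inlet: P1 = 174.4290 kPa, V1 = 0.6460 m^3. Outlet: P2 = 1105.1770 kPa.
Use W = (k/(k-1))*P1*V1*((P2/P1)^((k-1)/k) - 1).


(k-1)/k = 0.3976
(P2/P1)^exp = 2.0835
W = 2.5152 * 174.4290 * 0.6460 * (2.0835 - 1) = 307.0744 kJ

307.0744 kJ


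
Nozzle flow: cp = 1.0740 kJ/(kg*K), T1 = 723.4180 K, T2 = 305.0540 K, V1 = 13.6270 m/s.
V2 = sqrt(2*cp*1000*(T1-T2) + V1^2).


dT = 418.3640 K
2*cp*1000*dT = 898645.8720
V1^2 = 185.6951
V2 = sqrt(898831.5671) = 948.0673 m/s

948.0673 m/s


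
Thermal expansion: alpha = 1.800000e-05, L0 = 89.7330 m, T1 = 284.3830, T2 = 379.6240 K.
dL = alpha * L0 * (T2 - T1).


dT = 95.2410 K
dL = 1.800000e-05 * 89.7330 * 95.2410 = 0.153833 m
L_final = 89.886833 m

dL = 0.153833 m


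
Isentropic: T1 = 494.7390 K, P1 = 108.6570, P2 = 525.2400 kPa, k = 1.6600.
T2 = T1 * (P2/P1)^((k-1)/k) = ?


(k-1)/k = 0.3976
(P2/P1)^exp = 1.8710
T2 = 494.7390 * 1.8710 = 925.6510 K

925.6510 K


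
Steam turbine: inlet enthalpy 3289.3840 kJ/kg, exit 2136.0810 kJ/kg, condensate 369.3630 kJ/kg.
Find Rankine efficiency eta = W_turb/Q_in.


W = 1153.3030 kJ/kg
Q_in = 2920.0210 kJ/kg
eta = 0.3950 = 39.4964%

eta = 39.4964%


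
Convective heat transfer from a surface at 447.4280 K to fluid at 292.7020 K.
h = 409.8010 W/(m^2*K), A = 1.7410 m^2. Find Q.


dT = 154.7260 K
Q = 409.8010 * 1.7410 * 154.7260 = 110391.3598 W

110391.3598 W


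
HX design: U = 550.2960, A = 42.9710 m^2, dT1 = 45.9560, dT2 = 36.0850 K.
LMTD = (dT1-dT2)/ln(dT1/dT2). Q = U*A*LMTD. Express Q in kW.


LMTD = 40.8218 K
Q = 550.2960 * 42.9710 * 40.8218 = 965303.3852 W = 965.3034 kW

965.3034 kW


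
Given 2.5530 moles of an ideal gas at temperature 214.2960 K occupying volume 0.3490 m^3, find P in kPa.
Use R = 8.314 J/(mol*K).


P = nRT/V = 2.5530 * 8.314 * 214.2960 / 0.3490
= 4548.5702 / 0.3490 = 13033.1524 Pa = 13.0332 kPa

13.0332 kPa


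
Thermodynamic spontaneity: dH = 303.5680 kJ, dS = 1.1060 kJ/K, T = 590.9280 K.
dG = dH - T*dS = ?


T*dS = 590.9280 * 1.1060 = 653.5664 kJ
dG = 303.5680 - 653.5664 = -349.9984 kJ (spontaneous)

dG = -349.9984 kJ, spontaneous


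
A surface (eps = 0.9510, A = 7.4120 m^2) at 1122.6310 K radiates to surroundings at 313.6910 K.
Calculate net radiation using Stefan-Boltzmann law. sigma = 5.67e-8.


T^4 = 1.5884e+12
Tsurr^4 = 9.6830e+09
Q = 0.9510 * 5.67e-8 * 7.4120 * 1.5787e+12 = 630944.9288 W

630944.9288 W


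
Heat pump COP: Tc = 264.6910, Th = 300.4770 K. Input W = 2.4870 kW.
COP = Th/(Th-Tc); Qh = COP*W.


COP = 300.4770 / 35.7860 = 8.3965
Qh = 8.3965 * 2.4870 = 20.8821 kW

COP = 8.3965, Qh = 20.8821 kW


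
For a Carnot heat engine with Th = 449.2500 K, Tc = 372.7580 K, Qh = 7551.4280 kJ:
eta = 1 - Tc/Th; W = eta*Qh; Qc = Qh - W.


eta = 1 - 372.7580/449.2500 = 0.1703
W = 0.1703 * 7551.4280 = 1285.7514 kJ
Qc = 7551.4280 - 1285.7514 = 6265.6766 kJ

eta = 17.0266%, W = 1285.7514 kJ, Qc = 6265.6766 kJ


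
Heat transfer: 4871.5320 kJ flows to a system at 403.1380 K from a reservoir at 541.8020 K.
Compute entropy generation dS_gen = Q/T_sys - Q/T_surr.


dS_sys = 4871.5320/403.1380 = 12.0840 kJ/K
dS_surr = -4871.5320/541.8020 = -8.9914 kJ/K
dS_gen = 12.0840 - 8.9914 = 3.0927 kJ/K (irreversible)

dS_gen = 3.0927 kJ/K, irreversible


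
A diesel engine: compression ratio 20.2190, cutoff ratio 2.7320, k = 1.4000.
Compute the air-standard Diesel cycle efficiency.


r^(k-1) = 3.3289
rc^k = 4.0839
eta = 0.6180 = 61.7952%

61.7952%


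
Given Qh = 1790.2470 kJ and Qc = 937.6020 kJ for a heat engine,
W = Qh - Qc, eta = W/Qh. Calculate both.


W = 1790.2470 - 937.6020 = 852.6450 kJ
eta = 852.6450 / 1790.2470 = 0.4763 = 47.6272%

W = 852.6450 kJ, eta = 47.6272%


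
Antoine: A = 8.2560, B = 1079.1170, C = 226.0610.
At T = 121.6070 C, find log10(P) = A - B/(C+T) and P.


C+T = 347.6680
B/(C+T) = 3.1039
log10(P) = 8.2560 - 3.1039 = 5.1521
P = 10^5.1521 = 141947.5546 mmHg

141947.5546 mmHg


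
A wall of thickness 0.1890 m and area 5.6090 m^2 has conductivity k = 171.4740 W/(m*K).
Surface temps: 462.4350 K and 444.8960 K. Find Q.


dT = 17.5390 K
Q = 171.4740 * 5.6090 * 17.5390 / 0.1890 = 89253.8056 W

89253.8056 W


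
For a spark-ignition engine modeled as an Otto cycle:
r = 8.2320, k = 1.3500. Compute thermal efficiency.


r^(k-1) = 2.0914
eta = 1 - 1/2.0914 = 0.5218 = 52.1840%

52.1840%


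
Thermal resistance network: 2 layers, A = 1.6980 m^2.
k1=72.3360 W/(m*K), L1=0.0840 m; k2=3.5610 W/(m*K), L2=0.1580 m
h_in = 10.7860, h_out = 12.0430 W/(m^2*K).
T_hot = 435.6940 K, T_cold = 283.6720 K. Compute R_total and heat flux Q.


R_conv_in = 1/(10.7860*1.6980) = 0.0546
R_1 = 0.0840/(72.3360*1.6980) = 0.0007
R_2 = 0.1580/(3.5610*1.6980) = 0.0261
R_conv_out = 1/(12.0430*1.6980) = 0.0489
R_total = 0.1303 K/W
Q = 152.0220 / 0.1303 = 1166.5496 W

R_total = 0.1303 K/W, Q = 1166.5496 W


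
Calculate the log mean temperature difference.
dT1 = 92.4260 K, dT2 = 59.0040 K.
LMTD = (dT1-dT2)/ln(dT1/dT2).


dT1/dT2 = 1.5664
ln(dT1/dT2) = 0.4488
LMTD = 33.4220 / 0.4488 = 74.4692 K

74.4692 K


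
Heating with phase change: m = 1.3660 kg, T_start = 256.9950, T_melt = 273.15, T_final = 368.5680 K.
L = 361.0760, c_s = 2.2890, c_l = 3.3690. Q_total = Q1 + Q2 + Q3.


Q1 (sensible, solid) = 1.3660 * 2.2890 * 16.1550 = 50.5130 kJ
Q2 (latent) = 1.3660 * 361.0760 = 493.2298 kJ
Q3 (sensible, liquid) = 1.3660 * 3.3690 * 95.4180 = 439.1188 kJ
Q_total = 982.8616 kJ

982.8616 kJ


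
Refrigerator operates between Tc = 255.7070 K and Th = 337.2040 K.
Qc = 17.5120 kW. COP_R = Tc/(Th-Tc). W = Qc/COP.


COP = 255.7070 / 81.4970 = 3.1376
W = 17.5120 / 3.1376 = 5.5813 kW

COP = 3.1376, W = 5.5813 kW


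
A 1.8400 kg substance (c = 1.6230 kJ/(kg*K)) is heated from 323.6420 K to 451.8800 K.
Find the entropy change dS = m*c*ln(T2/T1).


T2/T1 = 1.3962
ln(T2/T1) = 0.3338
dS = 1.8400 * 1.6230 * 0.3338 = 0.9968 kJ/K

0.9968 kJ/K


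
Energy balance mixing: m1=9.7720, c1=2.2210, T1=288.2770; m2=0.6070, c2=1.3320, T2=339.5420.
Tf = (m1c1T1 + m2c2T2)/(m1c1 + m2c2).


num = 6531.1800
den = 22.5121
Tf = 290.1182 K

290.1182 K


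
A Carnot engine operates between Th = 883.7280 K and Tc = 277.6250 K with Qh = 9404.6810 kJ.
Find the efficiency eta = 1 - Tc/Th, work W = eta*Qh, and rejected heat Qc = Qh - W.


eta = 1 - 277.6250/883.7280 = 0.6858
W = 0.6858 * 9404.6810 = 6450.1808 kJ
Qc = 9404.6810 - 6450.1808 = 2954.5002 kJ

eta = 68.5848%, W = 6450.1808 kJ, Qc = 2954.5002 kJ


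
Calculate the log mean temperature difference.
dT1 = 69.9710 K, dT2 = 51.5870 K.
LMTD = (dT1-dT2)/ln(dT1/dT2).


dT1/dT2 = 1.3564
ln(dT1/dT2) = 0.3048
LMTD = 18.3840 / 0.3048 = 60.3128 K

60.3128 K


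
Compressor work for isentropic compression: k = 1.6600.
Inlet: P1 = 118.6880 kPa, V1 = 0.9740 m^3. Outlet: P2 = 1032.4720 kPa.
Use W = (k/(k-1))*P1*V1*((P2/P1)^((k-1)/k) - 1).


(k-1)/k = 0.3976
(P2/P1)^exp = 2.3633
W = 2.5152 * 118.6880 * 0.9740 * (2.3633 - 1) = 396.3982 kJ

396.3982 kJ


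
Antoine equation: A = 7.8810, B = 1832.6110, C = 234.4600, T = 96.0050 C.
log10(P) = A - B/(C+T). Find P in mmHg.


C+T = 330.4650
B/(C+T) = 5.5456
log10(P) = 7.8810 - 5.5456 = 2.3354
P = 10^2.3354 = 216.4948 mmHg

216.4948 mmHg


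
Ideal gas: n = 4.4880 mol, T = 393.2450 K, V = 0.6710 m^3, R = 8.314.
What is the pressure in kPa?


P = nRT/V = 4.4880 * 8.314 * 393.2450 / 0.6710
= 14673.2419 / 0.6710 = 21867.7227 Pa = 21.8677 kPa

21.8677 kPa


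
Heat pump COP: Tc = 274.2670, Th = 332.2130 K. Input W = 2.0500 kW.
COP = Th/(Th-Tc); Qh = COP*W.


COP = 332.2130 / 57.9460 = 5.7331
Qh = 5.7331 * 2.0500 = 11.7530 kW

COP = 5.7331, Qh = 11.7530 kW


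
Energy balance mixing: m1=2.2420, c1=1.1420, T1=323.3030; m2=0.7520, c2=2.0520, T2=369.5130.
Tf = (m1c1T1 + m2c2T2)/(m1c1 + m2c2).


num = 1397.9704
den = 4.1035
Tf = 340.6802 K

340.6802 K


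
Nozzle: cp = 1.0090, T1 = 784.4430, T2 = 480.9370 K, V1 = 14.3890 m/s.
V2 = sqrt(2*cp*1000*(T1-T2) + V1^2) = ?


dT = 303.5060 K
2*cp*1000*dT = 612475.1080
V1^2 = 207.0433
V2 = sqrt(612682.1513) = 782.7402 m/s

782.7402 m/s


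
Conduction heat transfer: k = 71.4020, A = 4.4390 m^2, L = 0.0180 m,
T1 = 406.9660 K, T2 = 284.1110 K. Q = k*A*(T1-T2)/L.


dT = 122.8550 K
Q = 71.4020 * 4.4390 * 122.8550 / 0.0180 = 2163295.5300 W

2163295.5300 W


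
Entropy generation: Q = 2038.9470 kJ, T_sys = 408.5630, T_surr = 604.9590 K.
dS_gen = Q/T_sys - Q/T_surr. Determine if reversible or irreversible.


dS_sys = 2038.9470/408.5630 = 4.9905 kJ/K
dS_surr = -2038.9470/604.9590 = -3.3704 kJ/K
dS_gen = 4.9905 - 3.3704 = 1.6201 kJ/K (irreversible)

dS_gen = 1.6201 kJ/K, irreversible


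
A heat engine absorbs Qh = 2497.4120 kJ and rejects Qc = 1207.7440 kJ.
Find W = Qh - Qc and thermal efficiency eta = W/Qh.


W = 2497.4120 - 1207.7440 = 1289.6680 kJ
eta = 1289.6680 / 2497.4120 = 0.5164 = 51.6402%

W = 1289.6680 kJ, eta = 51.6402%


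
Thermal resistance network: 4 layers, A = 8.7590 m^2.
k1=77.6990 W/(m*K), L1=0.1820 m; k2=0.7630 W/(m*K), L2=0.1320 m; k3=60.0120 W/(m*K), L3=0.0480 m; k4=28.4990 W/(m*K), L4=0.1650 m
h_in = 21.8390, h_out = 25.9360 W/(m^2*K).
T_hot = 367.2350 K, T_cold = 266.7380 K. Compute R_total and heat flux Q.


R_conv_in = 1/(21.8390*8.7590) = 0.0052
R_1 = 0.1820/(77.6990*8.7590) = 0.0003
R_2 = 0.1320/(0.7630*8.7590) = 0.0198
R_3 = 0.0480/(60.0120*8.7590) = 9.1316e-05
R_4 = 0.1650/(28.4990*8.7590) = 0.0007
R_conv_out = 1/(25.9360*8.7590) = 0.0044
R_total = 0.0304 K/W
Q = 100.4970 / 0.0304 = 3305.7517 W

R_total = 0.0304 K/W, Q = 3305.7517 W


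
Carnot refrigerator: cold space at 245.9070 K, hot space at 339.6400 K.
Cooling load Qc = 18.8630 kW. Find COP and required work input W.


COP = 245.9070 / 93.7330 = 2.6235
W = 18.8630 / 2.6235 = 7.1901 kW

COP = 2.6235, W = 7.1901 kW


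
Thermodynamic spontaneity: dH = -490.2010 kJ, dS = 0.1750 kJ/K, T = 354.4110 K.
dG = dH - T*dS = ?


T*dS = 354.4110 * 0.1750 = 62.0219 kJ
dG = -490.2010 - 62.0219 = -552.2229 kJ (spontaneous)

dG = -552.2229 kJ, spontaneous


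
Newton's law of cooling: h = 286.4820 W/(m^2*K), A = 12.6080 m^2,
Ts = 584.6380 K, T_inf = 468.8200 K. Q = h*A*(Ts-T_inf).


dT = 115.8180 K
Q = 286.4820 * 12.6080 * 115.8180 = 418330.5689 W

418330.5689 W


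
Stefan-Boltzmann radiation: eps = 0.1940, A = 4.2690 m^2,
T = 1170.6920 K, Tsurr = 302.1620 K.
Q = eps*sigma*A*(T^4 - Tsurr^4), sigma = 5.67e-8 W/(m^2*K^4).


T^4 = 1.8783e+12
Tsurr^4 = 8.3360e+09
Q = 0.1940 * 5.67e-8 * 4.2690 * 1.8700e+12 = 87811.1876 W

87811.1876 W


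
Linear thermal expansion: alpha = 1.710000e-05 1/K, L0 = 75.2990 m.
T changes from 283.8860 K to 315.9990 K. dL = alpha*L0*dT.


dT = 32.1130 K
dL = 1.710000e-05 * 75.2990 * 32.1130 = 0.041349 m
L_final = 75.340349 m

dL = 0.041349 m


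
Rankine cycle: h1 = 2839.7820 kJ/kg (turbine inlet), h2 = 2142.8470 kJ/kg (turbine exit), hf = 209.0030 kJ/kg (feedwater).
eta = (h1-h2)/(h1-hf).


W = 696.9350 kJ/kg
Q_in = 2630.7790 kJ/kg
eta = 0.2649 = 26.4916%

eta = 26.4916%


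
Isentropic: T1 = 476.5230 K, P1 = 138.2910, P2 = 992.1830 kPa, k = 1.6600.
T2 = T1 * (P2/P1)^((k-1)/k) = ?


(k-1)/k = 0.3976
(P2/P1)^exp = 2.1891
T2 = 476.5230 * 2.1891 = 1043.1358 K

1043.1358 K


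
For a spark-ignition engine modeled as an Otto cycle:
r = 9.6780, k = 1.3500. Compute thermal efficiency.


r^(k-1) = 2.2132
eta = 1 - 1/2.2132 = 0.5482 = 54.8170%

54.8170%


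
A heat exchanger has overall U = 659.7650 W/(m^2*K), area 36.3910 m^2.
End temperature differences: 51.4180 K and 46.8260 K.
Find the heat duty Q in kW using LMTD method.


LMTD = 49.0862 K
Q = 659.7650 * 36.3910 * 49.0862 = 1178535.6821 W = 1178.5357 kW

1178.5357 kW


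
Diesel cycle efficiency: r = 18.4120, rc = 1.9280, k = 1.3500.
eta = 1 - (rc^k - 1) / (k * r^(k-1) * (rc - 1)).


r^(k-1) = 2.7719
rc^k = 2.4260
eta = 0.5894 = 58.9362%

58.9362%


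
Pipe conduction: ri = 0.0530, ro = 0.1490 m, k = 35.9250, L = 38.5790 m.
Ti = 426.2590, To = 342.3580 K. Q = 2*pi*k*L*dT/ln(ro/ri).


dT = 83.9010 K
ln(ro/ri) = 1.0337
Q = 2*pi*35.9250*38.5790*83.9010 / 1.0337 = 706837.1938 W

706837.1938 W


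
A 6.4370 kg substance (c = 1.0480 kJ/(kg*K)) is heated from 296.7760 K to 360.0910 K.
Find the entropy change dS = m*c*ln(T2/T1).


T2/T1 = 1.2133
ln(T2/T1) = 0.1934
dS = 6.4370 * 1.0480 * 0.1934 = 1.3045 kJ/K

1.3045 kJ/K


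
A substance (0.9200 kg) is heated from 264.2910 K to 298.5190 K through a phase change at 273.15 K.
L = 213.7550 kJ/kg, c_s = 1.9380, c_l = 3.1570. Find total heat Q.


Q1 (sensible, solid) = 0.9200 * 1.9380 * 8.8590 = 15.7952 kJ
Q2 (latent) = 0.9200 * 213.7550 = 196.6546 kJ
Q3 (sensible, liquid) = 0.9200 * 3.1570 * 25.3690 = 73.6827 kJ
Q_total = 286.1326 kJ

286.1326 kJ


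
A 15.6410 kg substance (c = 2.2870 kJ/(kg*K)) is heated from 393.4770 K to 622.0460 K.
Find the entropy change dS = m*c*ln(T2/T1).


T2/T1 = 1.5809
ln(T2/T1) = 0.4580
dS = 15.6410 * 2.2870 * 0.4580 = 16.3828 kJ/K

16.3828 kJ/K


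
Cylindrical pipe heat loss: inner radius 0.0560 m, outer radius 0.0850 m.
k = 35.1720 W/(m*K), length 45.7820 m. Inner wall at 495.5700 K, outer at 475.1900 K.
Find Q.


dT = 20.3800 K
ln(ro/ri) = 0.4173
Q = 2*pi*35.1720*45.7820*20.3800 / 0.4173 = 494114.8893 W

494114.8893 W


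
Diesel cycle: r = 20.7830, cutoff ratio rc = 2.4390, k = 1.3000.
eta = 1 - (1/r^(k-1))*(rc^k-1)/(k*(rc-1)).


r^(k-1) = 2.4849
rc^k = 3.1870
eta = 0.5295 = 52.9540%

52.9540%


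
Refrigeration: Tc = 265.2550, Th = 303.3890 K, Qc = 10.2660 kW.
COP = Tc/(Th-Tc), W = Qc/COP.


COP = 265.2550 / 38.1340 = 6.9559
W = 10.2660 / 6.9559 = 1.4759 kW

COP = 6.9559, W = 1.4759 kW


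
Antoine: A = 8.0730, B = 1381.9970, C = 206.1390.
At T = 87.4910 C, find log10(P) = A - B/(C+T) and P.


C+T = 293.6300
B/(C+T) = 4.7066
log10(P) = 8.0730 - 4.7066 = 3.3664
P = 10^3.3664 = 2324.9128 mmHg

2324.9128 mmHg


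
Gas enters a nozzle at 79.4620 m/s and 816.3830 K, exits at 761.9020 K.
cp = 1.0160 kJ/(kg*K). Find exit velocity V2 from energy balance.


dT = 54.4810 K
2*cp*1000*dT = 110705.3920
V1^2 = 6314.2094
V2 = sqrt(117019.6014) = 342.0813 m/s

342.0813 m/s


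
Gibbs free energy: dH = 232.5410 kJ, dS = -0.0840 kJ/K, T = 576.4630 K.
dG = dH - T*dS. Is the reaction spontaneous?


T*dS = 576.4630 * -0.0840 = -48.4229 kJ
dG = 232.5410 + 48.4229 = 280.9639 kJ (non-spontaneous)

dG = 280.9639 kJ, non-spontaneous


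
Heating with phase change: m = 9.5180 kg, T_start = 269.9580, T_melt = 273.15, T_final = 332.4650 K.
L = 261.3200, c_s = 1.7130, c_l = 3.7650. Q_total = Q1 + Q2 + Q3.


Q1 (sensible, solid) = 9.5180 * 1.7130 * 3.1920 = 52.0434 kJ
Q2 (latent) = 9.5180 * 261.3200 = 2487.2438 kJ
Q3 (sensible, liquid) = 9.5180 * 3.7650 * 59.3150 = 2125.5690 kJ
Q_total = 4664.8562 kJ

4664.8562 kJ


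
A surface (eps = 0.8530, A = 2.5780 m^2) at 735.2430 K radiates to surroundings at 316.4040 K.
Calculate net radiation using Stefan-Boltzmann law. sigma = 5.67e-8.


T^4 = 2.9223e+11
Tsurr^4 = 1.0022e+10
Q = 0.8530 * 5.67e-8 * 2.5780 * 2.8221e+11 = 35187.0290 W

35187.0290 W


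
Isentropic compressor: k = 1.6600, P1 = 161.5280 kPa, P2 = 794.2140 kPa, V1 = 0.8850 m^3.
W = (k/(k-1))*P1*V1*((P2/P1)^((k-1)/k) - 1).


(k-1)/k = 0.3976
(P2/P1)^exp = 1.8837
W = 2.5152 * 161.5280 * 0.8850 * (1.8837 - 1) = 317.7274 kJ

317.7274 kJ


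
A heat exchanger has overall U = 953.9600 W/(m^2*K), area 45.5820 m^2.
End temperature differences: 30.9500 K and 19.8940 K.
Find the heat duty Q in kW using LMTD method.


LMTD = 25.0161 K
Q = 953.9600 * 45.5820 * 25.0161 = 1087786.5800 W = 1087.7866 kW

1087.7866 kW


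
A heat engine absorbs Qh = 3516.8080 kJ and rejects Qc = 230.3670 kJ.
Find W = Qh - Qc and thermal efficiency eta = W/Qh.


W = 3516.8080 - 230.3670 = 3286.4410 kJ
eta = 3286.4410 / 3516.8080 = 0.9345 = 93.4495%

W = 3286.4410 kJ, eta = 93.4495%


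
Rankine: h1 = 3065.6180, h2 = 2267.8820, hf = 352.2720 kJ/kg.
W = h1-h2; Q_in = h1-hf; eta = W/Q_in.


W = 797.7360 kJ/kg
Q_in = 2713.3460 kJ/kg
eta = 0.2940 = 29.4005%

eta = 29.4005%


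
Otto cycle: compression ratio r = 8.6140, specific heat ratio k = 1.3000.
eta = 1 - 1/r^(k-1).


r^(k-1) = 1.9079
eta = 1 - 1/1.9079 = 0.4759 = 47.5871%

47.5871%


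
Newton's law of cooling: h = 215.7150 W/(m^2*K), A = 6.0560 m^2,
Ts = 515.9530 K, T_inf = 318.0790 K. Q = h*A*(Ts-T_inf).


dT = 197.8740 K
Q = 215.7150 * 6.0560 * 197.8740 = 258496.6653 W

258496.6653 W


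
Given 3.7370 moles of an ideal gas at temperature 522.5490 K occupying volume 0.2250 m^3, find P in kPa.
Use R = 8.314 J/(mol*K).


P = nRT/V = 3.7370 * 8.314 * 522.5490 / 0.2250
= 16235.2933 / 0.2250 = 72156.8591 Pa = 72.1569 kPa

72.1569 kPa


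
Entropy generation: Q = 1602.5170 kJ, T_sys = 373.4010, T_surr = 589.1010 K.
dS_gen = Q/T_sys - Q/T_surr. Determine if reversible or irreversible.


dS_sys = 1602.5170/373.4010 = 4.2917 kJ/K
dS_surr = -1602.5170/589.1010 = -2.7203 kJ/K
dS_gen = 4.2917 - 2.7203 = 1.5714 kJ/K (irreversible)

dS_gen = 1.5714 kJ/K, irreversible


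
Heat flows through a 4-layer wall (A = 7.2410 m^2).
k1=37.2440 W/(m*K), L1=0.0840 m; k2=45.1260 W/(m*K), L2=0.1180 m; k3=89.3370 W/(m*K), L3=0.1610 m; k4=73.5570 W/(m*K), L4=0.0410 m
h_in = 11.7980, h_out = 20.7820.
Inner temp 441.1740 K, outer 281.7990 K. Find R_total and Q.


R_conv_in = 1/(11.7980*7.2410) = 0.0117
R_1 = 0.0840/(37.2440*7.2410) = 0.0003
R_2 = 0.1180/(45.1260*7.2410) = 0.0004
R_3 = 0.1610/(89.3370*7.2410) = 0.0002
R_4 = 0.0410/(73.5570*7.2410) = 7.6977e-05
R_conv_out = 1/(20.7820*7.2410) = 0.0066
R_total = 0.0193 K/W
Q = 159.3750 / 0.0193 = 8236.7165 W

R_total = 0.0193 K/W, Q = 8236.7165 W


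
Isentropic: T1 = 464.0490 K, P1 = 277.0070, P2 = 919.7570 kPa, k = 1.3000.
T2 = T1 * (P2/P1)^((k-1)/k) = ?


(k-1)/k = 0.2308
(P2/P1)^exp = 1.3191
T2 = 464.0490 * 1.3191 = 612.1202 K

612.1202 K


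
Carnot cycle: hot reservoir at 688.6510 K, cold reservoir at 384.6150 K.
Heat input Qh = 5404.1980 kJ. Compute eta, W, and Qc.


eta = 1 - 384.6150/688.6510 = 0.4415
W = 0.4415 * 5404.1980 = 2385.9266 kJ
Qc = 5404.1980 - 2385.9266 = 3018.2714 kJ

eta = 44.1495%, W = 2385.9266 kJ, Qc = 3018.2714 kJ


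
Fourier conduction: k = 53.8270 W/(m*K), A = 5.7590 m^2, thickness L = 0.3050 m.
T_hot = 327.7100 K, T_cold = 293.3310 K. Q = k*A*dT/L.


dT = 34.3790 K
Q = 53.8270 * 5.7590 * 34.3790 / 0.3050 = 34941.4284 W

34941.4284 W


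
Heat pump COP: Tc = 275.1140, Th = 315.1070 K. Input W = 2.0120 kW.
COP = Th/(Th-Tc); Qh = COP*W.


COP = 315.1070 / 39.9930 = 7.8791
Qh = 7.8791 * 2.0120 = 15.8527 kW

COP = 7.8791, Qh = 15.8527 kW


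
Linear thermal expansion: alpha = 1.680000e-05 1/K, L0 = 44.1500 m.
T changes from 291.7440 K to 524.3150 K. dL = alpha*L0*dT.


dT = 232.5710 K
dL = 1.680000e-05 * 44.1500 * 232.5710 = 0.172503 m
L_final = 44.322503 m

dL = 0.172503 m


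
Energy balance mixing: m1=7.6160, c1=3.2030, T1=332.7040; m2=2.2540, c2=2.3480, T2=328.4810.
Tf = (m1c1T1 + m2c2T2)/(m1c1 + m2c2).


num = 9854.4476
den = 29.6864
Tf = 331.9511 K

331.9511 K


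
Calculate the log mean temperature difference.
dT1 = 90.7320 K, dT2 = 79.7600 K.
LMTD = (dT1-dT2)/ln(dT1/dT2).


dT1/dT2 = 1.1376
ln(dT1/dT2) = 0.1289
LMTD = 10.9720 / 0.1289 = 85.1282 K

85.1282 K


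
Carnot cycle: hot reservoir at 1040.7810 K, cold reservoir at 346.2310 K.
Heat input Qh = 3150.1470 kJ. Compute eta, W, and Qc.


eta = 1 - 346.2310/1040.7810 = 0.6673
W = 0.6673 * 3150.1470 = 2102.2046 kJ
Qc = 3150.1470 - 2102.2046 = 1047.9424 kJ

eta = 66.7335%, W = 2102.2046 kJ, Qc = 1047.9424 kJ


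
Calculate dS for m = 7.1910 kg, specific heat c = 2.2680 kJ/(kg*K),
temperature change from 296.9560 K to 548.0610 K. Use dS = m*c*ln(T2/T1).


T2/T1 = 1.8456
ln(T2/T1) = 0.6128
dS = 7.1910 * 2.2680 * 0.6128 = 9.9943 kJ/K

9.9943 kJ/K


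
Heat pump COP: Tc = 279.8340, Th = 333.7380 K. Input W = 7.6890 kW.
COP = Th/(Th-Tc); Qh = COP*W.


COP = 333.7380 / 53.9040 = 6.1913
Qh = 6.1913 * 7.6890 = 47.6052 kW

COP = 6.1913, Qh = 47.6052 kW


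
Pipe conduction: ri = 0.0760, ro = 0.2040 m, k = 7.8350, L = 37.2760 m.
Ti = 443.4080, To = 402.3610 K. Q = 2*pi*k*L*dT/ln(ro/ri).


dT = 41.0470 K
ln(ro/ri) = 0.9874
Q = 2*pi*7.8350*37.2760*41.0470 / 0.9874 = 76285.5604 W

76285.5604 W


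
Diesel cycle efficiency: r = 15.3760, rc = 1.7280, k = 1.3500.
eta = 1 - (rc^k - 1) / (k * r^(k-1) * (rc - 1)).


r^(k-1) = 2.6025
rc^k = 2.0926
eta = 0.5728 = 57.2834%

57.2834%


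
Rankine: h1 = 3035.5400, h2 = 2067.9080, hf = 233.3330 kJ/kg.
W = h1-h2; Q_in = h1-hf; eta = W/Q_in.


W = 967.6320 kJ/kg
Q_in = 2802.2070 kJ/kg
eta = 0.3453 = 34.5311%

eta = 34.5311%


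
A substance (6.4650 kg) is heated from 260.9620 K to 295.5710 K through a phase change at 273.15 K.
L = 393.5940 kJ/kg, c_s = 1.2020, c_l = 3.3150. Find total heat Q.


Q1 (sensible, solid) = 6.4650 * 1.2020 * 12.1880 = 94.7121 kJ
Q2 (latent) = 6.4650 * 393.5940 = 2544.5852 kJ
Q3 (sensible, liquid) = 6.4650 * 3.3150 * 22.4210 = 480.5151 kJ
Q_total = 3119.8124 kJ

3119.8124 kJ


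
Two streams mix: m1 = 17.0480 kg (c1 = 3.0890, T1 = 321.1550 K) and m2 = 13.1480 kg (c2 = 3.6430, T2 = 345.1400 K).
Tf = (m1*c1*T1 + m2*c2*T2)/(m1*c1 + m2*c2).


num = 33444.0031
den = 100.5594
Tf = 332.5795 K

332.5795 K


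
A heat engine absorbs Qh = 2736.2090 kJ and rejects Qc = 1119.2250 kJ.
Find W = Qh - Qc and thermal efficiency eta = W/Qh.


W = 2736.2090 - 1119.2250 = 1616.9840 kJ
eta = 1616.9840 / 2736.2090 = 0.5910 = 59.0958%

W = 1616.9840 kJ, eta = 59.0958%


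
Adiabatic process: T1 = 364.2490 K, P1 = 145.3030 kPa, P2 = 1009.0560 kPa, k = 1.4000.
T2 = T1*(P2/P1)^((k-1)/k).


(k-1)/k = 0.2857
(P2/P1)^exp = 1.7397
T2 = 364.2490 * 1.7397 = 633.6758 K

633.6758 K


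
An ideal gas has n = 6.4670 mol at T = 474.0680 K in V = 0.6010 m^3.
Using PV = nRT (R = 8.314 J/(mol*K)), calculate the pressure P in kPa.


P = nRT/V = 6.4670 * 8.314 * 474.0680 / 0.6010
= 25489.0425 / 0.6010 = 42411.0525 Pa = 42.4111 kPa

42.4111 kPa


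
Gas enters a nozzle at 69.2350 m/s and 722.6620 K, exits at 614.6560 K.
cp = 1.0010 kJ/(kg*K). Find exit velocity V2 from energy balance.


dT = 108.0060 K
2*cp*1000*dT = 216228.0120
V1^2 = 4793.4852
V2 = sqrt(221021.4972) = 470.1292 m/s

470.1292 m/s


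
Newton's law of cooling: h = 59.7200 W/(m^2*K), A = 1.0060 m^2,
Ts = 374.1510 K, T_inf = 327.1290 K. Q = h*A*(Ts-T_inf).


dT = 47.0220 K
Q = 59.7200 * 1.0060 * 47.0220 = 2825.0028 W

2825.0028 W


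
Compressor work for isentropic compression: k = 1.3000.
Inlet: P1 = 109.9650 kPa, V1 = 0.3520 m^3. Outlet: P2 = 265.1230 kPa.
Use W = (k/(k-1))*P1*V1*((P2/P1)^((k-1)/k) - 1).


(k-1)/k = 0.2308
(P2/P1)^exp = 1.2252
W = 4.3333 * 109.9650 * 0.3520 * (1.2252 - 1) = 37.7695 kJ

37.7695 kJ


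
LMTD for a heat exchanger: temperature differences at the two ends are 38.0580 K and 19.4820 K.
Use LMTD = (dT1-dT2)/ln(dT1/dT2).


dT1/dT2 = 1.9535
ln(dT1/dT2) = 0.6696
LMTD = 18.5760 / 0.6696 = 27.7411 K

27.7411 K


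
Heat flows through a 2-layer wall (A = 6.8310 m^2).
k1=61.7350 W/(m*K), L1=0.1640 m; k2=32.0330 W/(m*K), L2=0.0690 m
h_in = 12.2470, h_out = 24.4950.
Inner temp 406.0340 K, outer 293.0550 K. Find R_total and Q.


R_conv_in = 1/(12.2470*6.8310) = 0.0120
R_1 = 0.1640/(61.7350*6.8310) = 0.0004
R_2 = 0.0690/(32.0330*6.8310) = 0.0003
R_conv_out = 1/(24.4950*6.8310) = 0.0060
R_total = 0.0186 K/W
Q = 112.9790 / 0.0186 = 6063.1045 W

R_total = 0.0186 K/W, Q = 6063.1045 W


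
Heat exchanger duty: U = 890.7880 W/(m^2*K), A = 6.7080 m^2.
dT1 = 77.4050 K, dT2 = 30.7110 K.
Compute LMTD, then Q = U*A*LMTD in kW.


LMTD = 50.5111 K
Q = 890.7880 * 6.7080 * 50.5111 = 301824.3220 W = 301.8243 kW

301.8243 kW


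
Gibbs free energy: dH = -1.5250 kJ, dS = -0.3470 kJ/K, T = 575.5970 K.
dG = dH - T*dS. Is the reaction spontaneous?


T*dS = 575.5970 * -0.3470 = -199.7322 kJ
dG = -1.5250 + 199.7322 = 198.2072 kJ (non-spontaneous)

dG = 198.2072 kJ, non-spontaneous


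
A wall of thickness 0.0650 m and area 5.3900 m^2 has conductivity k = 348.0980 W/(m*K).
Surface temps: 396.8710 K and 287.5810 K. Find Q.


dT = 109.2900 K
Q = 348.0980 * 5.3900 * 109.2900 / 0.0650 = 3154694.8918 W

3154694.8918 W


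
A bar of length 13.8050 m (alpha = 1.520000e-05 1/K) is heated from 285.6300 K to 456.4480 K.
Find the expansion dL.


dT = 170.8180 K
dL = 1.520000e-05 * 13.8050 * 170.8180 = 0.035844 m
L_final = 13.840844 m

dL = 0.035844 m


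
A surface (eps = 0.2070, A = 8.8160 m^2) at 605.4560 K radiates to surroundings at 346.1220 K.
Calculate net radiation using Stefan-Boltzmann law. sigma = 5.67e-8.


T^4 = 1.3438e+11
Tsurr^4 = 1.4352e+10
Q = 0.2070 * 5.67e-8 * 8.8160 * 1.2003e+11 = 12419.4462 W

12419.4462 W


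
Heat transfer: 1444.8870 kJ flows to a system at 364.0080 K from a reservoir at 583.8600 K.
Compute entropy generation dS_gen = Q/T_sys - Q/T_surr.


dS_sys = 1444.8870/364.0080 = 3.9694 kJ/K
dS_surr = -1444.8870/583.8600 = -2.4747 kJ/K
dS_gen = 3.9694 - 2.4747 = 1.4947 kJ/K (irreversible)

dS_gen = 1.4947 kJ/K, irreversible


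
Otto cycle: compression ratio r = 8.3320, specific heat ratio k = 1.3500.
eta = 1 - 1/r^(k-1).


r^(k-1) = 2.1002
eta = 1 - 1/2.1002 = 0.5239 = 52.3857%

52.3857%


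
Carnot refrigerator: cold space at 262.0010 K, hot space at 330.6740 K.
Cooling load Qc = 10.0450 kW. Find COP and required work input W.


COP = 262.0010 / 68.6730 = 3.8152
W = 10.0450 / 3.8152 = 2.6329 kW

COP = 3.8152, W = 2.6329 kW


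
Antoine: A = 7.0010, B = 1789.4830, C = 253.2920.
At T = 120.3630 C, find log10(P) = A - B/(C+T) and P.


C+T = 373.6550
B/(C+T) = 4.7891
log10(P) = 7.0010 - 4.7891 = 2.2119
P = 10^2.2119 = 162.8802 mmHg

162.8802 mmHg


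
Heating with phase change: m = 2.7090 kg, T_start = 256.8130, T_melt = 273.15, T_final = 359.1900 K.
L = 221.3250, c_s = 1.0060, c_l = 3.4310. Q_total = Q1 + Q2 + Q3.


Q1 (sensible, solid) = 2.7090 * 1.0060 * 16.3370 = 44.5225 kJ
Q2 (latent) = 2.7090 * 221.3250 = 599.5694 kJ
Q3 (sensible, liquid) = 2.7090 * 3.4310 * 86.0400 = 799.7056 kJ
Q_total = 1443.7975 kJ

1443.7975 kJ


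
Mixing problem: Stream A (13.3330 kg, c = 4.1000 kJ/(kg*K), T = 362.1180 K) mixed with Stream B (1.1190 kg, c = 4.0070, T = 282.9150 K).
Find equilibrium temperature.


num = 21063.8327
den = 59.1491
Tf = 356.1140 K

356.1140 K


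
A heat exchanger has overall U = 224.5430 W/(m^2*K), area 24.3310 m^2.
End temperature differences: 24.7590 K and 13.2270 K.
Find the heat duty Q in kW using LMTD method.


LMTD = 18.3944 K
Q = 224.5430 * 24.3310 * 18.3944 = 100495.3224 W = 100.4953 kW

100.4953 kW


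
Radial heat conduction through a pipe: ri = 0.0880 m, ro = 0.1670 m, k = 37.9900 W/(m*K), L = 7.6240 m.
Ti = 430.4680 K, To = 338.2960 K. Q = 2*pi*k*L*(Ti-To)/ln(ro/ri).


dT = 92.1720 K
ln(ro/ri) = 0.6407
Q = 2*pi*37.9900*7.6240*92.1720 / 0.6407 = 261821.6083 W

261821.6083 W


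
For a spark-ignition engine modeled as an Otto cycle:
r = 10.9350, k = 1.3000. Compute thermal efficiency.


r^(k-1) = 2.0495
eta = 1 - 1/2.0495 = 0.5121 = 51.2074%

51.2074%


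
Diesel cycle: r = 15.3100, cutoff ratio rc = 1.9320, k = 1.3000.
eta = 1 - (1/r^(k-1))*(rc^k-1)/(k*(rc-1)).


r^(k-1) = 2.2672
rc^k = 2.3540
eta = 0.5071 = 50.7085%

50.7085%


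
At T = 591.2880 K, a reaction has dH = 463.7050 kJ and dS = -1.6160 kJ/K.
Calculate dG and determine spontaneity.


T*dS = 591.2880 * -1.6160 = -955.5214 kJ
dG = 463.7050 + 955.5214 = 1419.2264 kJ (non-spontaneous)

dG = 1419.2264 kJ, non-spontaneous


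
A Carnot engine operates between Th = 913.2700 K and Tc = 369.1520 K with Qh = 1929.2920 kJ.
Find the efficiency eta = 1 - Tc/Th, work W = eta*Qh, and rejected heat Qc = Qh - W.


eta = 1 - 369.1520/913.2700 = 0.5958
W = 0.5958 * 1929.2920 = 1149.4547 kJ
Qc = 1929.2920 - 1149.4547 = 779.8373 kJ

eta = 59.5791%, W = 1149.4547 kJ, Qc = 779.8373 kJ


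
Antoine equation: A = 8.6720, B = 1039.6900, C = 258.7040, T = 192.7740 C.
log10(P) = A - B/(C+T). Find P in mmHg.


C+T = 451.4780
B/(C+T) = 2.3029
log10(P) = 8.6720 - 2.3029 = 6.3691
P = 10^6.3691 = 2339598.7947 mmHg

2339598.7947 mmHg


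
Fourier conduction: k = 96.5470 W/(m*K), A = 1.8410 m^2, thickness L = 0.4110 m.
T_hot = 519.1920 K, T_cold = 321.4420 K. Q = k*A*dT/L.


dT = 197.7500 K
Q = 96.5470 * 1.8410 * 197.7500 / 0.4110 = 85519.9114 W

85519.9114 W


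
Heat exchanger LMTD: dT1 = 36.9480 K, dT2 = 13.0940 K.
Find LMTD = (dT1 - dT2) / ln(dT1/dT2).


dT1/dT2 = 2.8218
ln(dT1/dT2) = 1.0374
LMTD = 23.8540 / 1.0374 = 22.9950 K

22.9950 K


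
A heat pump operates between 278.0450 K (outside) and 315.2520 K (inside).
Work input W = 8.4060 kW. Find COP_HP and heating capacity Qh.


COP = 315.2520 / 37.2070 = 8.4729
Qh = 8.4729 * 8.4060 = 71.2234 kW

COP = 8.4729, Qh = 71.2234 kW


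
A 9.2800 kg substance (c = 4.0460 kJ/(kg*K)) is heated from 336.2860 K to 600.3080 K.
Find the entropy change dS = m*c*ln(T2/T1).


T2/T1 = 1.7851
ln(T2/T1) = 0.5795
dS = 9.2800 * 4.0460 * 0.5795 = 21.7577 kJ/K

21.7577 kJ/K


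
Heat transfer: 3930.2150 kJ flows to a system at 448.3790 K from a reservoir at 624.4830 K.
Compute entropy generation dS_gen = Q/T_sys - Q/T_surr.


dS_sys = 3930.2150/448.3790 = 8.7654 kJ/K
dS_surr = -3930.2150/624.4830 = -6.2936 kJ/K
dS_gen = 8.7654 - 6.2936 = 2.4718 kJ/K (irreversible)

dS_gen = 2.4718 kJ/K, irreversible


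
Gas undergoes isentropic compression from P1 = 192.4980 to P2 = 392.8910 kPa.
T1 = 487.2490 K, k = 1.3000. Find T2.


(k-1)/k = 0.2308
(P2/P1)^exp = 1.1790
T2 = 487.2490 * 1.1790 = 574.4521 K

574.4521 K


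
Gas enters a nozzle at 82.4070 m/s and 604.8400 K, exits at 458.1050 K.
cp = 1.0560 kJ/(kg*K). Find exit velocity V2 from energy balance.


dT = 146.7350 K
2*cp*1000*dT = 309904.3200
V1^2 = 6790.9136
V2 = sqrt(316695.2336) = 562.7568 m/s

562.7568 m/s


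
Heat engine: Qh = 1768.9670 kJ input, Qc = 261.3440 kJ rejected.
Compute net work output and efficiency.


W = 1768.9670 - 261.3440 = 1507.6230 kJ
eta = 1507.6230 / 1768.9670 = 0.8523 = 85.2262%

W = 1507.6230 kJ, eta = 85.2262%


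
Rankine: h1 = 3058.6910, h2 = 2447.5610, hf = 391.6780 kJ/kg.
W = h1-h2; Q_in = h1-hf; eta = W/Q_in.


W = 611.1300 kJ/kg
Q_in = 2667.0130 kJ/kg
eta = 0.2291 = 22.9144%

eta = 22.9144%


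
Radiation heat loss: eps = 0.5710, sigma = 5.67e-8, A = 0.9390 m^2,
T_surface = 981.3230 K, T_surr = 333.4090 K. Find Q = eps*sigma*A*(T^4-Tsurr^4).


T^4 = 9.2736e+11
Tsurr^4 = 1.2357e+10
Q = 0.5710 * 5.67e-8 * 0.9390 * 9.1500e+11 = 27816.7812 W

27816.7812 W


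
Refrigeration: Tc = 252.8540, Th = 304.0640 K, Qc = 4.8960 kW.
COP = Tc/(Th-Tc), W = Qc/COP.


COP = 252.8540 / 51.2100 = 4.9376
W = 4.8960 / 4.9376 = 0.9916 kW

COP = 4.9376, W = 0.9916 kW


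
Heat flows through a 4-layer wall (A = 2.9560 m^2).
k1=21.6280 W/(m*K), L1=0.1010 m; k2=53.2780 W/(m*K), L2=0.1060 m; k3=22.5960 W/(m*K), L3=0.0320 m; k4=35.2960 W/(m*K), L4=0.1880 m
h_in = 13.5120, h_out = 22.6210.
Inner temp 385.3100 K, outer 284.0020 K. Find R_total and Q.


R_conv_in = 1/(13.5120*2.9560) = 0.0250
R_1 = 0.1010/(21.6280*2.9560) = 0.0016
R_2 = 0.1060/(53.2780*2.9560) = 0.0007
R_3 = 0.0320/(22.5960*2.9560) = 0.0005
R_4 = 0.1880/(35.2960*2.9560) = 0.0018
R_conv_out = 1/(22.6210*2.9560) = 0.0150
R_total = 0.0445 K/W
Q = 101.3080 / 0.0445 = 2275.2870 W

R_total = 0.0445 K/W, Q = 2275.2870 W


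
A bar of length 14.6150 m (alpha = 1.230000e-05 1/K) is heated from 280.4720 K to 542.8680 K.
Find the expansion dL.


dT = 262.3960 K
dL = 1.230000e-05 * 14.6150 * 262.3960 = 0.047169 m
L_final = 14.662169 m

dL = 0.047169 m


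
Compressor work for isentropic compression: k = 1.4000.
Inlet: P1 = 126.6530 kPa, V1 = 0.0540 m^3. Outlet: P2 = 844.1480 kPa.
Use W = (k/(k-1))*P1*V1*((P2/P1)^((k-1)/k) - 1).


(k-1)/k = 0.2857
(P2/P1)^exp = 1.7194
W = 3.5000 * 126.6530 * 0.0540 * (1.7194 - 1) = 17.2201 kJ

17.2201 kJ


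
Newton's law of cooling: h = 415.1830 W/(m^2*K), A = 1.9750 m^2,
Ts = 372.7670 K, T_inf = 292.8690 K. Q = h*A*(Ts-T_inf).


dT = 79.8980 K
Q = 415.1830 * 1.9750 * 79.8980 = 65515.2754 W

65515.2754 W


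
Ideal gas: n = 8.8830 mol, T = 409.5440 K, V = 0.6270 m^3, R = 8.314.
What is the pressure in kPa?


P = nRT/V = 8.8830 * 8.314 * 409.5440 / 0.6270
= 30246.1603 / 0.6270 = 48239.4902 Pa = 48.2395 kPa

48.2395 kPa


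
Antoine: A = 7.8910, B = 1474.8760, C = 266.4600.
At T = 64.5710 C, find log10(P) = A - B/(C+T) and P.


C+T = 331.0310
B/(C+T) = 4.4554
log10(P) = 7.8910 - 4.4554 = 3.4356
P = 10^3.4356 = 2726.4563 mmHg

2726.4563 mmHg


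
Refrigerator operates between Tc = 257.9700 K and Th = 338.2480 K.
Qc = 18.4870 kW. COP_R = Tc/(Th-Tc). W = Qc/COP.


COP = 257.9700 / 80.2780 = 3.2135
W = 18.4870 / 3.2135 = 5.7530 kW

COP = 3.2135, W = 5.7530 kW


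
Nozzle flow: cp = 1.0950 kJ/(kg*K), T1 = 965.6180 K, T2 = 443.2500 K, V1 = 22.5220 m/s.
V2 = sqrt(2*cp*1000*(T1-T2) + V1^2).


dT = 522.3680 K
2*cp*1000*dT = 1143985.9200
V1^2 = 507.2405
V2 = sqrt(1144493.1605) = 1069.8099 m/s

1069.8099 m/s


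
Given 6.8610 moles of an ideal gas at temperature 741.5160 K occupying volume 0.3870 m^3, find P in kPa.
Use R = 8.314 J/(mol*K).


P = nRT/V = 6.8610 * 8.314 * 741.5160 / 0.3870
= 42297.8182 / 0.3870 = 109296.6878 Pa = 109.2967 kPa

109.2967 kPa


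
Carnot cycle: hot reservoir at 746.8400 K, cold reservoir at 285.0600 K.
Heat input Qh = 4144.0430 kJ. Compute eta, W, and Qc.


eta = 1 - 285.0600/746.8400 = 0.6183
W = 0.6183 * 4144.0430 = 2562.3108 kJ
Qc = 4144.0430 - 2562.3108 = 1581.7322 kJ

eta = 61.8312%, W = 2562.3108 kJ, Qc = 1581.7322 kJ


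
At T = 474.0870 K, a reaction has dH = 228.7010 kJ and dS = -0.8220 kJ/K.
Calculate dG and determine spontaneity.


T*dS = 474.0870 * -0.8220 = -389.6995 kJ
dG = 228.7010 + 389.6995 = 618.4005 kJ (non-spontaneous)

dG = 618.4005 kJ, non-spontaneous


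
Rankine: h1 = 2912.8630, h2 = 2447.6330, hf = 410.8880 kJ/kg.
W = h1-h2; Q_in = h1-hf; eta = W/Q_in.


W = 465.2300 kJ/kg
Q_in = 2501.9750 kJ/kg
eta = 0.1859 = 18.5945%

eta = 18.5945%


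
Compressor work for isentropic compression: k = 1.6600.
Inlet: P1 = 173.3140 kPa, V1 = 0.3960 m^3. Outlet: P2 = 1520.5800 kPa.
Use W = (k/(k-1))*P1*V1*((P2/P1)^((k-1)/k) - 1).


(k-1)/k = 0.3976
(P2/P1)^exp = 2.3714
W = 2.5152 * 173.3140 * 0.3960 * (2.3714 - 1) = 236.7252 kJ

236.7252 kJ
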